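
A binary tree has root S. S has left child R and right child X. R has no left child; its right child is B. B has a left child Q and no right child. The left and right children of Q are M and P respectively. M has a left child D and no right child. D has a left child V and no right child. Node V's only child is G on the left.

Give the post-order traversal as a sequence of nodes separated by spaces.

Post-order visits the left subtree, then the right subtree, then the node.
At S: go left to R.
  At R: no left child.
  At R: go right to B.
    At B: go left to Q.
      At Q: go left to M.
        At M: go left to D.
          At D: go left to V.
            At V: go left to G.
              G is a leaf — visit G.
            At V: no right child.
            Visit V.
          At D: no right child.
          Visit D.
        At M: no right child.
        Visit M.
      At Q: go right to P.
        P is a leaf — visit P.
      Visit Q.
    At B: no right child.
    Visit B.
  Visit R.
At S: go right to X.
  X is a leaf — visit X.
Visit S.

G V D M P Q B R X S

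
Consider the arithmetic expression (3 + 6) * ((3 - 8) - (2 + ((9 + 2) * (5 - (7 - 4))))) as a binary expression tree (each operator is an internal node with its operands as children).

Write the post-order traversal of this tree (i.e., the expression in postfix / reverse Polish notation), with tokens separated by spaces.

Post-order on an expression tree gives postfix notation: for each operator, emit left operand, right operand, then the operator.

3 6 + 3 8 - 2 9 2 + 5 7 4 - - * + - *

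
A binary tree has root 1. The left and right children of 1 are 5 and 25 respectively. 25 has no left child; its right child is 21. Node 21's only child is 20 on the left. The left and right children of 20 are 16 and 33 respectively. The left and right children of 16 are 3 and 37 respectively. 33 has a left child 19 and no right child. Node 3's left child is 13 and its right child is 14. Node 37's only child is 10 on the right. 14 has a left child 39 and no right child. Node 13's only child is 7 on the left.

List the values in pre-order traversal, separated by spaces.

1 5 25 21 20 16 3 13 7 14 39 37 10 33 19

Pre-order visits the node, then its left subtree, then its right subtree.
Visit 1.
At 1: go left to 5.
  5 is a leaf — visit 5.
At 1: go right to 25.
  Visit 25.
  At 25: no left child.
  At 25: go right to 21.
    Visit 21.
    At 21: go left to 20.
      Visit 20.
      At 20: go left to 16.
        Visit 16.
        At 16: go left to 3.
          Visit 3.
          At 3: go left to 13.
            Visit 13.
            At 13: go left to 7.
              7 is a leaf — visit 7.
            At 13: no right child.
          At 3: go right to 14.
            Visit 14.
            At 14: go left to 39.
              39 is a leaf — visit 39.
            At 14: no right child.
        At 16: go right to 37.
          Visit 37.
          At 37: no left child.
          At 37: go right to 10.
            10 is a leaf — visit 10.
      At 20: go right to 33.
        Visit 33.
        At 33: go left to 19.
          19 is a leaf — visit 19.
        At 33: no right child.
    At 21: no right child.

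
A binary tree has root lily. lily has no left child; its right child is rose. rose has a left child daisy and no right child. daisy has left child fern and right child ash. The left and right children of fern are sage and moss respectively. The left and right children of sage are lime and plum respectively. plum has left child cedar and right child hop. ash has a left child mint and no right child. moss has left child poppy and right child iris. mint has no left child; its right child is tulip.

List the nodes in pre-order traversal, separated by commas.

Pre-order visits the node, then its left subtree, then its right subtree.
Visit lily.
At lily: no left child.
At lily: go right to rose.
  Visit rose.
  At rose: go left to daisy.
    Visit daisy.
    At daisy: go left to fern.
      Visit fern.
      At fern: go left to sage.
        Visit sage.
        At sage: go left to lime.
          lime is a leaf — visit lime.
        At sage: go right to plum.
          Visit plum.
          At plum: go left to cedar.
            cedar is a leaf — visit cedar.
          At plum: go right to hop.
            hop is a leaf — visit hop.
      At fern: go right to moss.
        Visit moss.
        At moss: go left to poppy.
          poppy is a leaf — visit poppy.
        At moss: go right to iris.
          iris is a leaf — visit iris.
    At daisy: go right to ash.
      Visit ash.
      At ash: go left to mint.
        Visit mint.
        At mint: no left child.
        At mint: go right to tulip.
          tulip is a leaf — visit tulip.
      At ash: no right child.
  At rose: no right child.

lily, rose, daisy, fern, sage, lime, plum, cedar, hop, moss, poppy, iris, ash, mint, tulip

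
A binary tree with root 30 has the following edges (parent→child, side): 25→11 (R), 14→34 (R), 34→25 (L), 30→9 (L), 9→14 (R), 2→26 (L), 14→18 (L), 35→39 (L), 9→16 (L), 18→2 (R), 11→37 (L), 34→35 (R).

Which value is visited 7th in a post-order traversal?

Post-order visits the left subtree, then the right subtree, then the node.
At 30: go left to 9.
  At 9: go left to 16.
    16 is a leaf — visit 16.
  At 9: go right to 14.
    At 14: go left to 18.
      At 18: no left child.
      At 18: go right to 2.
        At 2: go left to 26.
          26 is a leaf — visit 26.
        At 2: no right child.
        Visit 2.
      Visit 18.
    At 14: go right to 34.
      At 34: go left to 25.
        At 25: no left child.
        At 25: go right to 11.
          At 11: go left to 37.
            37 is a leaf — visit 37.
          At 11: no right child.
          Visit 11.
        Visit 25.
      At 34: go right to 35.
        At 35: go left to 39.
          39 is a leaf — visit 39.
        At 35: no right child.
        Visit 35.
      Visit 34.
    Visit 14.
  Visit 9.
At 30: no right child.
Visit 30.
Full post-order sequence: 16, 26, 2, 18, 37, 11, 25, 39, 35, 34, 14, 9, 30.

25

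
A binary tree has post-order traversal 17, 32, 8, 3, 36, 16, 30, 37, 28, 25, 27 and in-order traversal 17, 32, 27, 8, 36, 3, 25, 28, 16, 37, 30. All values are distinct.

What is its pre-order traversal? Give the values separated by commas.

27, 32, 17, 25, 36, 8, 3, 28, 37, 16, 30

The last element of post-order is the root; it splits in-order into left and right subtrees.
Root 27: left subtree has 2 nodes {17, 32}, right has 8 {8, 36, 3, 25, 28, 16, 37, 30}.
  Root 32: left subtree has 1 node {17}, right has 0 { }.
  Root 25: left subtree has 3 nodes {8, 36, 3}, right has 4 {28, 16, 37, 30}.
    Root 36: left subtree has 1 node {8}, right has 1 {3}.
    Root 28: left subtree has 0 nodes { }, right has 3 {16, 37, 30}.
      Root 37: left subtree has 1 node {16}, right has 1 {30}.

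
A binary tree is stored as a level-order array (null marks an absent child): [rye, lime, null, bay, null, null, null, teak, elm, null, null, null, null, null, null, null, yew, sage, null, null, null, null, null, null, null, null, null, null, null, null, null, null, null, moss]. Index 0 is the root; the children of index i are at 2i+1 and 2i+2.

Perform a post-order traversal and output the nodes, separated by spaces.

Post-order visits the left subtree, then the right subtree, then the node.
At rye: go left to lime.
  At lime: go left to bay.
    At bay: go left to teak.
      At teak: no left child.
      At teak: go right to yew.
        At yew: go left to moss.
          moss is a leaf — visit moss.
        At yew: no right child.
        Visit yew.
      Visit teak.
    At bay: go right to elm.
      At elm: go left to sage.
        sage is a leaf — visit sage.
      At elm: no right child.
      Visit elm.
    Visit bay.
  At lime: no right child.
  Visit lime.
At rye: no right child.
Visit rye.

moss yew teak sage elm bay lime rye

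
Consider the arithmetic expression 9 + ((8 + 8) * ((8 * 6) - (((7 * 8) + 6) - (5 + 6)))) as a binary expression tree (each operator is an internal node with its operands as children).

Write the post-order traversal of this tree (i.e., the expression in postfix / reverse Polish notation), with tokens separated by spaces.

Post-order on an expression tree gives postfix notation: for each operator, emit left operand, right operand, then the operator.

9 8 8 + 8 6 * 7 8 * 6 + 5 6 + - - * +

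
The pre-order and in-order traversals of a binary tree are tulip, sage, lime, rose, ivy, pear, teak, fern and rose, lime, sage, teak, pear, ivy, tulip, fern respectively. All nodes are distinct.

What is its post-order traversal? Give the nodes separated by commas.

rose, lime, teak, pear, ivy, sage, fern, tulip

The first element of pre-order is the root; it splits in-order into left and right subtrees.
Root tulip: left subtree has 6 nodes {rose, lime, sage, teak, pear, ivy}, right has 1 {fern}.
  Root sage: left subtree has 2 nodes {rose, lime}, right has 3 {teak, pear, ivy}.
    Root lime: left subtree has 1 node {rose}, right has 0 { }.
    Root ivy: left subtree has 2 nodes {teak, pear}, right has 0 { }.
      Root pear: left subtree has 1 node {teak}, right has 0 { }.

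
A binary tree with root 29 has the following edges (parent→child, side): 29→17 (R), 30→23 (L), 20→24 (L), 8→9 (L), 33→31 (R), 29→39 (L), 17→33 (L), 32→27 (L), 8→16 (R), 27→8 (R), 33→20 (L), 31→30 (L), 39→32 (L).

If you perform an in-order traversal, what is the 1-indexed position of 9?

In-order visits the left subtree, then the node, then the right subtree.
At 29: go left to 39.
  At 39: go left to 32.
    At 32: go left to 27.
      At 27: no left child.
      Visit 27.
      At 27: go right to 8.
        At 8: go left to 9.
          9 is a leaf — visit 9.
        Visit 8.
        At 8: go right to 16.
          16 is a leaf — visit 16.
    Visit 32.
    At 32: no right child.
  Visit 39.
  At 39: no right child.
Visit 29.
At 29: go right to 17.
  At 17: go left to 33.
    At 33: go left to 20.
      At 20: go left to 24.
        24 is a leaf — visit 24.
      Visit 20.
      At 20: no right child.
    Visit 33.
    At 33: go right to 31.
      At 31: go left to 30.
        At 30: go left to 23.
          23 is a leaf — visit 23.
        Visit 30.
        At 30: no right child.
      Visit 31.
      At 31: no right child.
  Visit 17.
  At 17: no right child.
Full in-order sequence: 27, 9, 8, 16, 32, 39, 29, 24, 20, 33, 23, 30, 31, 17.

2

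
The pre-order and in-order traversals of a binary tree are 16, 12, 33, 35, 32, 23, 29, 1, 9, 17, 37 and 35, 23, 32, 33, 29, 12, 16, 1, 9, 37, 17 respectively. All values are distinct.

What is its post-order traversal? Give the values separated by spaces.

23 32 35 29 33 12 37 17 9 1 16

The first element of pre-order is the root; it splits in-order into left and right subtrees.
Root 16: left subtree has 6 nodes {35, 23, 32, 33, 29, 12}, right has 4 {1, 9, 37, 17}.
  Root 12: left subtree has 5 nodes {35, 23, 32, 33, 29}, right has 0 { }.
    Root 33: left subtree has 3 nodes {35, 23, 32}, right has 1 {29}.
      Root 35: left subtree has 0 nodes { }, right has 2 {23, 32}.
        Root 32: left subtree has 1 node {23}, right has 0 { }.
  Root 1: left subtree has 0 nodes { }, right has 3 {9, 37, 17}.
    Root 9: left subtree has 0 nodes { }, right has 2 {37, 17}.
      Root 17: left subtree has 1 node {37}, right has 0 { }.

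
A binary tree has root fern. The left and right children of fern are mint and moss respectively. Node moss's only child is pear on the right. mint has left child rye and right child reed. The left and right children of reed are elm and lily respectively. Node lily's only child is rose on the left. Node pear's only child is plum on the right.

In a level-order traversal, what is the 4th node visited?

rye

Level-order visits nodes level by level from the root, left to right within each level.
Level 0: fern
Level 1: mint, moss
Level 2: rye, reed, pear
Level 3: elm, lily, plum
Level 4: rose
Full level-order sequence: fern, mint, moss, rye, reed, pear, elm, lily, plum, rose.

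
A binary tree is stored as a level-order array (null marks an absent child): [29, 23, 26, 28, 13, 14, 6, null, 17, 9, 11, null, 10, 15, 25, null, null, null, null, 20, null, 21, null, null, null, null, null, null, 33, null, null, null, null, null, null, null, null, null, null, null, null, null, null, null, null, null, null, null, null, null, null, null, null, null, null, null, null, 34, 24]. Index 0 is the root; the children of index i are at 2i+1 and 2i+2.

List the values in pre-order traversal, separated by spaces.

Pre-order visits the node, then its left subtree, then its right subtree.
Visit 29.
At 29: go left to 23.
  Visit 23.
  At 23: go left to 28.
    Visit 28.
    At 28: no left child.
    At 28: go right to 17.
      17 is a leaf — visit 17.
  At 23: go right to 13.
    Visit 13.
    At 13: go left to 9.
      Visit 9.
      At 9: go left to 20.
        20 is a leaf — visit 20.
      At 9: no right child.
    At 13: go right to 11.
      Visit 11.
      At 11: go left to 21.
        21 is a leaf — visit 21.
      At 11: no right child.
At 29: go right to 26.
  Visit 26.
  At 26: go left to 14.
    Visit 14.
    At 14: no left child.
    At 14: go right to 10.
      10 is a leaf — visit 10.
  At 26: go right to 6.
    Visit 6.
    At 6: go left to 15.
      Visit 15.
      At 15: no left child.
      At 15: go right to 33.
        Visit 33.
        At 33: go left to 34.
          34 is a leaf — visit 34.
        At 33: go right to 24.
          24 is a leaf — visit 24.
    At 6: go right to 25.
      25 is a leaf — visit 25.

29 23 28 17 13 9 20 11 21 26 14 10 6 15 33 34 24 25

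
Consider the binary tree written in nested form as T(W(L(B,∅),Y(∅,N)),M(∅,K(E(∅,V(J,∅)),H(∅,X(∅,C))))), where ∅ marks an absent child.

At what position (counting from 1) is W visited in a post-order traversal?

Post-order visits the left subtree, then the right subtree, then the node.
At T: go left to W.
  At W: go left to L.
    At L: go left to B.
      B is a leaf — visit B.
    At L: no right child.
    Visit L.
  At W: go right to Y.
    At Y: no left child.
    At Y: go right to N.
      N is a leaf — visit N.
    Visit Y.
  Visit W.
At T: go right to M.
  At M: no left child.
  At M: go right to K.
    At K: go left to E.
      At E: no left child.
      At E: go right to V.
        At V: go left to J.
          J is a leaf — visit J.
        At V: no right child.
        Visit V.
      Visit E.
    At K: go right to H.
      At H: no left child.
      At H: go right to X.
        At X: no left child.
        At X: go right to C.
          C is a leaf — visit C.
        Visit X.
      Visit H.
    Visit K.
  Visit M.
Visit T.
Full post-order sequence: B, L, N, Y, W, J, V, E, C, X, H, K, M, T.

5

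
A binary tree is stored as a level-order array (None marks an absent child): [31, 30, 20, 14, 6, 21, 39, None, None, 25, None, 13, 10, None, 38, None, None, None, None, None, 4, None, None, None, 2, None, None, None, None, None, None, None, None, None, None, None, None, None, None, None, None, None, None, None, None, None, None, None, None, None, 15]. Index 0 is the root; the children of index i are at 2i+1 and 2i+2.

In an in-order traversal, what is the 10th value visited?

In-order visits the left subtree, then the node, then the right subtree.
At 31: go left to 30.
  At 30: go left to 14.
    14 is a leaf — visit 14.
  Visit 30.
  At 30: go right to 6.
    At 6: go left to 25.
      At 25: no left child.
      Visit 25.
      At 25: go right to 4.
        4 is a leaf — visit 4.
    Visit 6.
    At 6: no right child.
Visit 31.
At 31: go right to 20.
  At 20: go left to 21.
    At 21: go left to 13.
      At 13: no left child.
      Visit 13.
      At 13: go right to 2.
        At 2: no left child.
        Visit 2.
        At 2: go right to 15.
          15 is a leaf — visit 15.
    Visit 21.
    At 21: go right to 10.
      10 is a leaf — visit 10.
  Visit 20.
  At 20: go right to 39.
    At 39: no left child.
    Visit 39.
    At 39: go right to 38.
      38 is a leaf — visit 38.
Full in-order sequence: 14, 30, 25, 4, 6, 31, 13, 2, 15, 21, 10, 20, 39, 38.

21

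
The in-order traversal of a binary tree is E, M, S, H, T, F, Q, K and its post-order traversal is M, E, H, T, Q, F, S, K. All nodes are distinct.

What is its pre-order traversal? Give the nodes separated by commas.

K, S, E, M, F, T, H, Q

The last element of post-order is the root; it splits in-order into left and right subtrees.
Root K: left subtree has 7 nodes {E, M, S, H, T, F, Q}, right has 0 { }.
  Root S: left subtree has 2 nodes {E, M}, right has 4 {H, T, F, Q}.
    Root E: left subtree has 0 nodes { }, right has 1 {M}.
    Root F: left subtree has 2 nodes {H, T}, right has 1 {Q}.
      Root T: left subtree has 1 node {H}, right has 0 { }.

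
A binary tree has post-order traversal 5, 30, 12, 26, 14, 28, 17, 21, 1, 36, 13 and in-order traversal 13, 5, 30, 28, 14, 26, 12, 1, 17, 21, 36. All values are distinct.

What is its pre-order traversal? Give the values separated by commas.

13, 36, 1, 28, 30, 5, 14, 26, 12, 21, 17

The last element of post-order is the root; it splits in-order into left and right subtrees.
Root 13: left subtree has 0 nodes { }, right has 10 {5, 30, 28, 14, 26, 12, 1, 17, 21, 36}.
  Root 36: left subtree has 9 nodes {5, 30, 28, 14, 26, 12, 1, 17, 21}, right has 0 { }.
    Root 1: left subtree has 6 nodes {5, 30, 28, 14, 26, 12}, right has 2 {17, 21}.
      Root 28: left subtree has 2 nodes {5, 30}, right has 3 {14, 26, 12}.
        Root 30: left subtree has 1 node {5}, right has 0 { }.
        Root 14: left subtree has 0 nodes { }, right has 2 {26, 12}.
          Root 26: left subtree has 0 nodes { }, right has 1 {12}.
      Root 21: left subtree has 1 node {17}, right has 0 { }.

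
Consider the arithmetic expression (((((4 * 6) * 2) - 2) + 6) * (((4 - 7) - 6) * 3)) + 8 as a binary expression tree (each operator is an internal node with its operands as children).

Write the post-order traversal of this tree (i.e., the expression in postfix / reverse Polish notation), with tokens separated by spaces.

4 6 * 2 * 2 - 6 + 4 7 - 6 - 3 * * 8 +

Post-order on an expression tree gives postfix notation: for each operator, emit left operand, right operand, then the operator.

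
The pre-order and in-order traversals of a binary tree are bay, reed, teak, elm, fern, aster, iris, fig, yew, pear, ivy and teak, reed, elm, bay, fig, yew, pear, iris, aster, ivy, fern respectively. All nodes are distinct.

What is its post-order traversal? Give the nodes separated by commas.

The first element of pre-order is the root; it splits in-order into left and right subtrees.
Root bay: left subtree has 3 nodes {teak, reed, elm}, right has 7 {fig, yew, pear, iris, aster, ivy, fern}.
  Root reed: left subtree has 1 node {teak}, right has 1 {elm}.
  Root fern: left subtree has 6 nodes {fig, yew, pear, iris, aster, ivy}, right has 0 { }.
    Root aster: left subtree has 4 nodes {fig, yew, pear, iris}, right has 1 {ivy}.
      Root iris: left subtree has 3 nodes {fig, yew, pear}, right has 0 { }.
        Root fig: left subtree has 0 nodes { }, right has 2 {yew, pear}.
          Root yew: left subtree has 0 nodes { }, right has 1 {pear}.

teak, elm, reed, pear, yew, fig, iris, ivy, aster, fern, bay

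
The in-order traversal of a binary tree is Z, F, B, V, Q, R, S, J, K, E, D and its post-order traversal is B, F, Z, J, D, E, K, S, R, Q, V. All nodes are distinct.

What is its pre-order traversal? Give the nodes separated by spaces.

V Z F B Q R S K J E D

The last element of post-order is the root; it splits in-order into left and right subtrees.
Root V: left subtree has 3 nodes {Z, F, B}, right has 7 {Q, R, S, J, K, E, D}.
  Root Z: left subtree has 0 nodes { }, right has 2 {F, B}.
    Root F: left subtree has 0 nodes { }, right has 1 {B}.
  Root Q: left subtree has 0 nodes { }, right has 6 {R, S, J, K, E, D}.
    Root R: left subtree has 0 nodes { }, right has 5 {S, J, K, E, D}.
      Root S: left subtree has 0 nodes { }, right has 4 {J, K, E, D}.
        Root K: left subtree has 1 node {J}, right has 2 {E, D}.
          Root E: left subtree has 0 nodes { }, right has 1 {D}.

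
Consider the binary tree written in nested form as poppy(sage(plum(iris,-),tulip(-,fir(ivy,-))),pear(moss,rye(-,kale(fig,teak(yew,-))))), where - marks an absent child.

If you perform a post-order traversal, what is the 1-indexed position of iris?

1

Post-order visits the left subtree, then the right subtree, then the node.
At poppy: go left to sage.
  At sage: go left to plum.
    At plum: go left to iris.
      iris is a leaf — visit iris.
    At plum: no right child.
    Visit plum.
  At sage: go right to tulip.
    At tulip: no left child.
    At tulip: go right to fir.
      At fir: go left to ivy.
        ivy is a leaf — visit ivy.
      At fir: no right child.
      Visit fir.
    Visit tulip.
  Visit sage.
At poppy: go right to pear.
  At pear: go left to moss.
    moss is a leaf — visit moss.
  At pear: go right to rye.
    At rye: no left child.
    At rye: go right to kale.
      At kale: go left to fig.
        fig is a leaf — visit fig.
      At kale: go right to teak.
        At teak: go left to yew.
          yew is a leaf — visit yew.
        At teak: no right child.
        Visit teak.
      Visit kale.
    Visit rye.
  Visit pear.
Visit poppy.
Full post-order sequence: iris, plum, ivy, fir, tulip, sage, moss, fig, yew, teak, kale, rye, pear, poppy.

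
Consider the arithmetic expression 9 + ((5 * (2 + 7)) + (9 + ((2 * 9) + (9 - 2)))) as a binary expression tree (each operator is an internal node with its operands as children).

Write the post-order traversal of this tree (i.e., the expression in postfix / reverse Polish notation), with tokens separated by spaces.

Post-order on an expression tree gives postfix notation: for each operator, emit left operand, right operand, then the operator.

9 5 2 7 + * 9 2 9 * 9 2 - + + + +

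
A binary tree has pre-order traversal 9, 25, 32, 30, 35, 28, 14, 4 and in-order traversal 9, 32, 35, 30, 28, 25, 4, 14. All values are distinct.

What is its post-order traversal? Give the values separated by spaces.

The first element of pre-order is the root; it splits in-order into left and right subtrees.
Root 9: left subtree has 0 nodes { }, right has 7 {32, 35, 30, 28, 25, 4, 14}.
  Root 25: left subtree has 4 nodes {32, 35, 30, 28}, right has 2 {4, 14}.
    Root 32: left subtree has 0 nodes { }, right has 3 {35, 30, 28}.
      Root 30: left subtree has 1 node {35}, right has 1 {28}.
    Root 14: left subtree has 1 node {4}, right has 0 { }.

35 28 30 32 4 14 25 9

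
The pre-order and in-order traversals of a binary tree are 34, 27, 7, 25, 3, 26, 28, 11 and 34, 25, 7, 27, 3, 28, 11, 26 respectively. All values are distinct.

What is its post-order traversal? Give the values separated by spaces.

25 7 11 28 26 3 27 34

The first element of pre-order is the root; it splits in-order into left and right subtrees.
Root 34: left subtree has 0 nodes { }, right has 7 {25, 7, 27, 3, 28, 11, 26}.
  Root 27: left subtree has 2 nodes {25, 7}, right has 4 {3, 28, 11, 26}.
    Root 7: left subtree has 1 node {25}, right has 0 { }.
    Root 3: left subtree has 0 nodes { }, right has 3 {28, 11, 26}.
      Root 26: left subtree has 2 nodes {28, 11}, right has 0 { }.
        Root 28: left subtree has 0 nodes { }, right has 1 {11}.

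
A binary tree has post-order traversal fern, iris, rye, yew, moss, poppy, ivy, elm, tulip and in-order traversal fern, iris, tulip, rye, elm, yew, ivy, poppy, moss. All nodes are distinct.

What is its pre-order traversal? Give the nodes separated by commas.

tulip, iris, fern, elm, rye, ivy, yew, poppy, moss

The last element of post-order is the root; it splits in-order into left and right subtrees.
Root tulip: left subtree has 2 nodes {fern, iris}, right has 6 {rye, elm, yew, ivy, poppy, moss}.
  Root iris: left subtree has 1 node {fern}, right has 0 { }.
  Root elm: left subtree has 1 node {rye}, right has 4 {yew, ivy, poppy, moss}.
    Root ivy: left subtree has 1 node {yew}, right has 2 {poppy, moss}.
      Root poppy: left subtree has 0 nodes { }, right has 1 {moss}.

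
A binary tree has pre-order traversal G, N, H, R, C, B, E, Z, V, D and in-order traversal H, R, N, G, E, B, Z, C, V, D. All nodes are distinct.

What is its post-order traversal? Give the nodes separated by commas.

The first element of pre-order is the root; it splits in-order into left and right subtrees.
Root G: left subtree has 3 nodes {H, R, N}, right has 6 {E, B, Z, C, V, D}.
  Root N: left subtree has 2 nodes {H, R}, right has 0 { }.
    Root H: left subtree has 0 nodes { }, right has 1 {R}.
  Root C: left subtree has 3 nodes {E, B, Z}, right has 2 {V, D}.
    Root B: left subtree has 1 node {E}, right has 1 {Z}.
    Root V: left subtree has 0 nodes { }, right has 1 {D}.

R, H, N, E, Z, B, D, V, C, G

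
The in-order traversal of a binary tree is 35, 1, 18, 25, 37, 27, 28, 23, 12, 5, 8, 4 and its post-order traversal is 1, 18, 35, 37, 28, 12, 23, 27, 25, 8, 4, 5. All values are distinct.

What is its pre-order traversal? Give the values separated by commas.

The last element of post-order is the root; it splits in-order into left and right subtrees.
Root 5: left subtree has 9 nodes {35, 1, 18, 25, 37, 27, 28, 23, 12}, right has 2 {8, 4}.
  Root 25: left subtree has 3 nodes {35, 1, 18}, right has 5 {37, 27, 28, 23, 12}.
    Root 35: left subtree has 0 nodes { }, right has 2 {1, 18}.
      Root 18: left subtree has 1 node {1}, right has 0 { }.
    Root 27: left subtree has 1 node {37}, right has 3 {28, 23, 12}.
      Root 23: left subtree has 1 node {28}, right has 1 {12}.
  Root 4: left subtree has 1 node {8}, right has 0 { }.

5, 25, 35, 18, 1, 27, 37, 23, 28, 12, 4, 8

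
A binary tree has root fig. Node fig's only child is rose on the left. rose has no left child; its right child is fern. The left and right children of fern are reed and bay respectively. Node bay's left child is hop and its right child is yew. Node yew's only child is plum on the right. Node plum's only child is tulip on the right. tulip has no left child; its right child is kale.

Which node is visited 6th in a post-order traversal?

yew

Post-order visits the left subtree, then the right subtree, then the node.
At fig: go left to rose.
  At rose: no left child.
  At rose: go right to fern.
    At fern: go left to reed.
      reed is a leaf — visit reed.
    At fern: go right to bay.
      At bay: go left to hop.
        hop is a leaf — visit hop.
      At bay: go right to yew.
        At yew: no left child.
        At yew: go right to plum.
          At plum: no left child.
          At plum: go right to tulip.
            At tulip: no left child.
            At tulip: go right to kale.
              kale is a leaf — visit kale.
            Visit tulip.
          Visit plum.
        Visit yew.
      Visit bay.
    Visit fern.
  Visit rose.
At fig: no right child.
Visit fig.
Full post-order sequence: reed, hop, kale, tulip, plum, yew, bay, fern, rose, fig.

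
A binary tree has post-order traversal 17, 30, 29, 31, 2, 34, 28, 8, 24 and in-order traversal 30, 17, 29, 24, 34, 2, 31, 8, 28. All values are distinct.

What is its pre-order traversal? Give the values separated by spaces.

24 29 30 17 8 34 2 31 28

The last element of post-order is the root; it splits in-order into left and right subtrees.
Root 24: left subtree has 3 nodes {30, 17, 29}, right has 5 {34, 2, 31, 8, 28}.
  Root 29: left subtree has 2 nodes {30, 17}, right has 0 { }.
    Root 30: left subtree has 0 nodes { }, right has 1 {17}.
  Root 8: left subtree has 3 nodes {34, 2, 31}, right has 1 {28}.
    Root 34: left subtree has 0 nodes { }, right has 2 {2, 31}.
      Root 2: left subtree has 0 nodes { }, right has 1 {31}.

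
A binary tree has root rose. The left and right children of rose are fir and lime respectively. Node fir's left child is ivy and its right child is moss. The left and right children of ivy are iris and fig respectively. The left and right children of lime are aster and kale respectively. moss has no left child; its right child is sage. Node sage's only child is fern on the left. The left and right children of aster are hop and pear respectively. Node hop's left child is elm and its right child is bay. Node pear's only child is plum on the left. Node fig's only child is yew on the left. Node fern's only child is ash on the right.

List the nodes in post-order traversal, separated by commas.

iris, yew, fig, ivy, ash, fern, sage, moss, fir, elm, bay, hop, plum, pear, aster, kale, lime, rose

Post-order visits the left subtree, then the right subtree, then the node.
At rose: go left to fir.
  At fir: go left to ivy.
    At ivy: go left to iris.
      iris is a leaf — visit iris.
    At ivy: go right to fig.
      At fig: go left to yew.
        yew is a leaf — visit yew.
      At fig: no right child.
      Visit fig.
    Visit ivy.
  At fir: go right to moss.
    At moss: no left child.
    At moss: go right to sage.
      At sage: go left to fern.
        At fern: no left child.
        At fern: go right to ash.
          ash is a leaf — visit ash.
        Visit fern.
      At sage: no right child.
      Visit sage.
    Visit moss.
  Visit fir.
At rose: go right to lime.
  At lime: go left to aster.
    At aster: go left to hop.
      At hop: go left to elm.
        elm is a leaf — visit elm.
      At hop: go right to bay.
        bay is a leaf — visit bay.
      Visit hop.
    At aster: go right to pear.
      At pear: go left to plum.
        plum is a leaf — visit plum.
      At pear: no right child.
      Visit pear.
    Visit aster.
  At lime: go right to kale.
    kale is a leaf — visit kale.
  Visit lime.
Visit rose.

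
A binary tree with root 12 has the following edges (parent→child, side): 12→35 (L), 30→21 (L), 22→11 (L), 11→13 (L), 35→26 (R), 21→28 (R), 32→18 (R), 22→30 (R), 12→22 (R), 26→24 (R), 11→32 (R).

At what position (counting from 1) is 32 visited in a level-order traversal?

9

Level-order visits nodes level by level from the root, left to right within each level.
Level 0: 12
Level 1: 35, 22
Level 2: 26, 11, 30
Level 3: 24, 13, 32, 21
Level 4: 18, 28
Full level-order sequence: 12, 35, 22, 26, 11, 30, 24, 13, 32, 21, 18, 28.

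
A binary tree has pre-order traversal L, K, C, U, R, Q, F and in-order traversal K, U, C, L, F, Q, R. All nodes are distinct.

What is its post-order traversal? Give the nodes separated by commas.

The first element of pre-order is the root; it splits in-order into left and right subtrees.
Root L: left subtree has 3 nodes {K, U, C}, right has 3 {F, Q, R}.
  Root K: left subtree has 0 nodes { }, right has 2 {U, C}.
    Root C: left subtree has 1 node {U}, right has 0 { }.
  Root R: left subtree has 2 nodes {F, Q}, right has 0 { }.
    Root Q: left subtree has 1 node {F}, right has 0 { }.

U, C, K, F, Q, R, L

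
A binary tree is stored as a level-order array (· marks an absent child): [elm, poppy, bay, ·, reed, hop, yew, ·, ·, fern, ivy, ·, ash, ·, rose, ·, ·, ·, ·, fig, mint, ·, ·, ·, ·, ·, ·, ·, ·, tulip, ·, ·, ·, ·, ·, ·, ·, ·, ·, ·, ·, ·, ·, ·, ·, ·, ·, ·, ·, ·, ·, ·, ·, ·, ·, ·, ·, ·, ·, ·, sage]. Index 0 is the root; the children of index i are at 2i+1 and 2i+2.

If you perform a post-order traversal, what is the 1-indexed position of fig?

Post-order visits the left subtree, then the right subtree, then the node.
At elm: go left to poppy.
  At poppy: no left child.
  At poppy: go right to reed.
    At reed: go left to fern.
      At fern: go left to fig.
        fig is a leaf — visit fig.
      At fern: go right to mint.
        mint is a leaf — visit mint.
      Visit fern.
    At reed: go right to ivy.
      ivy is a leaf — visit ivy.
    Visit reed.
  Visit poppy.
At elm: go right to bay.
  At bay: go left to hop.
    At hop: no left child.
    At hop: go right to ash.
      ash is a leaf — visit ash.
    Visit hop.
  At bay: go right to yew.
    At yew: no left child.
    At yew: go right to rose.
      At rose: go left to tulip.
        At tulip: no left child.
        At tulip: go right to sage.
          sage is a leaf — visit sage.
        Visit tulip.
      At rose: no right child.
      Visit rose.
    Visit yew.
  Visit bay.
Visit elm.
Full post-order sequence: fig, mint, fern, ivy, reed, poppy, ash, hop, sage, tulip, rose, yew, bay, elm.

1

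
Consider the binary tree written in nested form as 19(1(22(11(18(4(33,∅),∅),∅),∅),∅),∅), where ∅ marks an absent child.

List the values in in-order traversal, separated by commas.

In-order visits the left subtree, then the node, then the right subtree.
At 19: go left to 1.
  At 1: go left to 22.
    At 22: go left to 11.
      At 11: go left to 18.
        At 18: go left to 4.
          At 4: go left to 33.
            33 is a leaf — visit 33.
          Visit 4.
          At 4: no right child.
        Visit 18.
        At 18: no right child.
      Visit 11.
      At 11: no right child.
    Visit 22.
    At 22: no right child.
  Visit 1.
  At 1: no right child.
Visit 19.
At 19: no right child.

33, 4, 18, 11, 22, 1, 19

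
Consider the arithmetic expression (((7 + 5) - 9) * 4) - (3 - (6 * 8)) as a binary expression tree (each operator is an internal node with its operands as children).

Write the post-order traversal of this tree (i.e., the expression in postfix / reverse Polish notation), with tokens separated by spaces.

Post-order on an expression tree gives postfix notation: for each operator, emit left operand, right operand, then the operator.

7 5 + 9 - 4 * 3 6 8 * - -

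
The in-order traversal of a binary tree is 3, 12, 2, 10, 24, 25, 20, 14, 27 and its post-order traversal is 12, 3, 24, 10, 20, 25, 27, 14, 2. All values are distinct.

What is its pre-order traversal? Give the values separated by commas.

The last element of post-order is the root; it splits in-order into left and right subtrees.
Root 2: left subtree has 2 nodes {3, 12}, right has 6 {10, 24, 25, 20, 14, 27}.
  Root 3: left subtree has 0 nodes { }, right has 1 {12}.
  Root 14: left subtree has 4 nodes {10, 24, 25, 20}, right has 1 {27}.
    Root 25: left subtree has 2 nodes {10, 24}, right has 1 {20}.
      Root 10: left subtree has 0 nodes { }, right has 1 {24}.

2, 3, 12, 14, 25, 10, 24, 20, 27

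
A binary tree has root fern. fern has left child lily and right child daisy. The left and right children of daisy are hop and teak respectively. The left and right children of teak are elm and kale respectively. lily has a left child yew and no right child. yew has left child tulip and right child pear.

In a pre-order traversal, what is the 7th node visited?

Pre-order visits the node, then its left subtree, then its right subtree.
Visit fern.
At fern: go left to lily.
  Visit lily.
  At lily: go left to yew.
    Visit yew.
    At yew: go left to tulip.
      tulip is a leaf — visit tulip.
    At yew: go right to pear.
      pear is a leaf — visit pear.
  At lily: no right child.
At fern: go right to daisy.
  Visit daisy.
  At daisy: go left to hop.
    hop is a leaf — visit hop.
  At daisy: go right to teak.
    Visit teak.
    At teak: go left to elm.
      elm is a leaf — visit elm.
    At teak: go right to kale.
      kale is a leaf — visit kale.
Full pre-order sequence: fern, lily, yew, tulip, pear, daisy, hop, teak, elm, kale.

hop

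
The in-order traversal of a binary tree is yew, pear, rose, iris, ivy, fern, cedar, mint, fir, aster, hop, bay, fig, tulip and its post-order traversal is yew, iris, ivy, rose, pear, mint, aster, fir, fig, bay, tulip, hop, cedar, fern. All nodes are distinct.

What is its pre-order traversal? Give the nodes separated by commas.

The last element of post-order is the root; it splits in-order into left and right subtrees.
Root fern: left subtree has 5 nodes {yew, pear, rose, iris, ivy}, right has 8 {cedar, mint, fir, aster, hop, bay, fig, tulip}.
  Root pear: left subtree has 1 node {yew}, right has 3 {rose, iris, ivy}.
    Root rose: left subtree has 0 nodes { }, right has 2 {iris, ivy}.
      Root ivy: left subtree has 1 node {iris}, right has 0 { }.
  Root cedar: left subtree has 0 nodes { }, right has 7 {mint, fir, aster, hop, bay, fig, tulip}.
    Root hop: left subtree has 3 nodes {mint, fir, aster}, right has 3 {bay, fig, tulip}.
      Root fir: left subtree has 1 node {mint}, right has 1 {aster}.
      Root tulip: left subtree has 2 nodes {bay, fig}, right has 0 { }.
        Root bay: left subtree has 0 nodes { }, right has 1 {fig}.

fern, pear, yew, rose, ivy, iris, cedar, hop, fir, mint, aster, tulip, bay, fig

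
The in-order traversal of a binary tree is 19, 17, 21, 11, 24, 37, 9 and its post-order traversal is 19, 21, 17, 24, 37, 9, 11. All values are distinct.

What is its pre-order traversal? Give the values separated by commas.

11, 17, 19, 21, 9, 37, 24

The last element of post-order is the root; it splits in-order into left and right subtrees.
Root 11: left subtree has 3 nodes {19, 17, 21}, right has 3 {24, 37, 9}.
  Root 17: left subtree has 1 node {19}, right has 1 {21}.
  Root 9: left subtree has 2 nodes {24, 37}, right has 0 { }.
    Root 37: left subtree has 1 node {24}, right has 0 { }.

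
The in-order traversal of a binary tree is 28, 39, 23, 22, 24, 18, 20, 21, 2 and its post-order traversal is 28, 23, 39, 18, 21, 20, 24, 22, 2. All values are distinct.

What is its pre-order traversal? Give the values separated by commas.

2, 22, 39, 28, 23, 24, 20, 18, 21

The last element of post-order is the root; it splits in-order into left and right subtrees.
Root 2: left subtree has 8 nodes {28, 39, 23, 22, 24, 18, 20, 21}, right has 0 { }.
  Root 22: left subtree has 3 nodes {28, 39, 23}, right has 4 {24, 18, 20, 21}.
    Root 39: left subtree has 1 node {28}, right has 1 {23}.
    Root 24: left subtree has 0 nodes { }, right has 3 {18, 20, 21}.
      Root 20: left subtree has 1 node {18}, right has 1 {21}.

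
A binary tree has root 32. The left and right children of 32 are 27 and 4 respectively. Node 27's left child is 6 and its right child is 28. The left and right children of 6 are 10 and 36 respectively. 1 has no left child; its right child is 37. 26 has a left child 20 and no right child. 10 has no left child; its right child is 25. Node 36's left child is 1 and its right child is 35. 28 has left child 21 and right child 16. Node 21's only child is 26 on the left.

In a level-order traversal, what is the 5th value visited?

Level-order visits nodes level by level from the root, left to right within each level.
Level 0: 32
Level 1: 27, 4
Level 2: 6, 28
Level 3: 10, 36, 21, 16
Level 4: 25, 1, 35, 26
Level 5: 37, 20
Full level-order sequence: 32, 27, 4, 6, 28, 10, 36, 21, 16, 25, 1, 35, 26, 37, 20.

28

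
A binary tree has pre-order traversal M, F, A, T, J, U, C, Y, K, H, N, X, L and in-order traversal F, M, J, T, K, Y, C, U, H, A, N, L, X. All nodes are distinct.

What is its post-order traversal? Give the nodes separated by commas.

F, J, K, Y, C, H, U, T, L, X, N, A, M

The first element of pre-order is the root; it splits in-order into left and right subtrees.
Root M: left subtree has 1 node {F}, right has 11 {J, T, K, Y, C, U, H, A, N, L, X}.
  Root A: left subtree has 7 nodes {J, T, K, Y, C, U, H}, right has 3 {N, L, X}.
    Root T: left subtree has 1 node {J}, right has 5 {K, Y, C, U, H}.
      Root U: left subtree has 3 nodes {K, Y, C}, right has 1 {H}.
        Root C: left subtree has 2 nodes {K, Y}, right has 0 { }.
          Root Y: left subtree has 1 node {K}, right has 0 { }.
    Root N: left subtree has 0 nodes { }, right has 2 {L, X}.
      Root X: left subtree has 1 node {L}, right has 0 { }.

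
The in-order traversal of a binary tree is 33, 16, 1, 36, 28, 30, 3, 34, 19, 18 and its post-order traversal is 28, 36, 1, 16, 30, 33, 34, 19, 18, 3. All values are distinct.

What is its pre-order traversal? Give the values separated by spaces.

The last element of post-order is the root; it splits in-order into left and right subtrees.
Root 3: left subtree has 6 nodes {33, 16, 1, 36, 28, 30}, right has 3 {34, 19, 18}.
  Root 33: left subtree has 0 nodes { }, right has 5 {16, 1, 36, 28, 30}.
    Root 30: left subtree has 4 nodes {16, 1, 36, 28}, right has 0 { }.
      Root 16: left subtree has 0 nodes { }, right has 3 {1, 36, 28}.
        Root 1: left subtree has 0 nodes { }, right has 2 {36, 28}.
          Root 36: left subtree has 0 nodes { }, right has 1 {28}.
  Root 18: left subtree has 2 nodes {34, 19}, right has 0 { }.
    Root 19: left subtree has 1 node {34}, right has 0 { }.

3 33 30 16 1 36 28 18 19 34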